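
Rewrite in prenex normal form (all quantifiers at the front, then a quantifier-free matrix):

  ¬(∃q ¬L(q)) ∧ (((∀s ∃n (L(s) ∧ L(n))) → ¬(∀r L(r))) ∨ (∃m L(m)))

First replace A → B with ¬A ∨ B.
  ¬(∃q ¬L(q)) ∧ (¬(∀s ∃n (L(s) ∧ L(n))) ∨ ¬(∀r L(r)) ∨ (∃m L(m)))
Drive negations inward (¬∀x A ≡ ∃x ¬A, ¬∃x A ≡ ∀x ¬A, De Morgan for ∧/∨):
  (∀q L(q)) ∧ ((∃s ∀n (¬L(s) ∨ ¬L(n))) ∨ (∃r ¬L(r)) ∨ (∃m L(m)))
All bound variables are already distinct, so no renaming is needed.
Finally move all quantifiers to the prefix:
  ∀q ∃s ∀n ∃r ∃m (L(q) ∧ (¬L(s) ∨ ¬L(n) ∨ ¬L(r) ∨ L(m)))

∀q ∃s ∀n ∃r ∃m (L(q) ∧ (¬L(s) ∨ ¬L(n) ∨ ¬L(r) ∨ L(m)))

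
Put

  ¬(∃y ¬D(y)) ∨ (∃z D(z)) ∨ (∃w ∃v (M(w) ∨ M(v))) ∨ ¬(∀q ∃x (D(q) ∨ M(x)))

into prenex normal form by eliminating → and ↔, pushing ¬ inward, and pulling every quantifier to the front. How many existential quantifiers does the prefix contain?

4

Drive negations inward (¬∀x A ≡ ∃x ¬A, ¬∃x A ≡ ∀x ¬A, De Morgan for ∧/∨):
  (∀y D(y)) ∨ (∃z D(z)) ∨ (∃w ∃v (M(w) ∨ M(v))) ∨ (∃q ∀x (¬D(q) ∧ ¬M(x)))
Extract every quantifier outward, since the variables are now distinct and don't occur free across branches:
  ∀y ∃z ∃w ∃v ∃q ∀x (D(y) ∨ D(z) ∨ M(w) ∨ M(v) ∨ ¬D(q) ∧ ¬M(x))
The prefix is ∀y ∃z ∃w ∃v ∃q ∀x: 2 universal, 4 existential.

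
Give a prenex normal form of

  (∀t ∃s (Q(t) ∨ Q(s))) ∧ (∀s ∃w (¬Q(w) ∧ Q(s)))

Rename bound variables to avoid capture: s↦u1.
  (∀t ∃s (Q(t) ∨ Q(s))) ∧ (∀u1 ∃w (¬Q(w) ∧ Q(u1)))
Extract every quantifier outward, since the variables are now distinct and don't occur free across branches:
  ∀t ∃s ∀u1 ∃w ((Q(t) ∨ Q(s)) ∧ ¬Q(w) ∧ Q(u1))

∀t ∃s ∀u1 ∃w ((Q(t) ∨ Q(s)) ∧ ¬Q(w) ∧ Q(u1))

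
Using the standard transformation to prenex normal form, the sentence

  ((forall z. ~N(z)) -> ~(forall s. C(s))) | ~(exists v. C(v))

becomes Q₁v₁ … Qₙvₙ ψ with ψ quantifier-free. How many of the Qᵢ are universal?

1

Rewrite implications/biconditionals: A → B as ¬A ∨ B.
  ~(forall z. ~N(z)) | ~(forall s. C(s)) | ~(exists v. C(v))
Drive negations inward (¬∀x A ≡ ∃x ¬A, ¬∃x A ≡ ∀x ¬A, De Morgan for ∧/∨):
  (exists z. N(z)) | (exists s. ~C(s)) | (forall v. ~C(v))
All bound variables are already distinct, so no renaming is needed.
Finally move all quantifiers to the prefix:
  exists z. exists s. forall v. (N(z) | ~C(s) | ~C(v))
The prefix is exists z exists s forall v: 1 universal, 2 existential.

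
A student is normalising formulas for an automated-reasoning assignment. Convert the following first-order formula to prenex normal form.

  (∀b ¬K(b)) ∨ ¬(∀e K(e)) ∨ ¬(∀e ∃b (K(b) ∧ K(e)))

∀b ∃e ∃v ∀x (¬K(b) ∨ ¬K(e) ∨ ¬K(x) ∨ ¬K(v))

Move each ¬ inward, flipping quantifiers it crosses:
  (∀b ¬K(b)) ∨ (∃e ¬K(e)) ∨ (∃e ∀b (¬K(b) ∨ ¬K(e)))
Standardize variables apart so no two quantifiers bind the same name: e↦v, b↦x.
  (∀b ¬K(b)) ∨ (∃e ¬K(e)) ∨ (∃v ∀x (¬K(x) ∨ ¬K(v)))
Extract every quantifier outward, since the variables are now distinct and don't occur free across branches:
  ∀b ∃e ∃v ∀x (¬K(b) ∨ ¬K(e) ∨ ¬K(x) ∨ ¬K(v))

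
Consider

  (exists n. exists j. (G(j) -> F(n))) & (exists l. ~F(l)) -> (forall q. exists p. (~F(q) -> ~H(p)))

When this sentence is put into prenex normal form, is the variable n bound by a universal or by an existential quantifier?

Eliminate → and ↔ using ¬ and ∨.
  ~((exists n. exists j. (~G(j) | F(n))) & (exists l. ~F(l))) | (forall q. exists p. (~~F(q) | ~H(p)))
Push ¬ through the quantifiers and connectives to reach negation normal form:
  (forall n. forall j. (G(j) & ~F(n))) | (forall l. F(l)) | (forall q. exists p. (F(q) | ~H(p)))
All bound variables are already distinct, so no renaming is needed.
Pull the quantifiers to the front (each side's bound variable is not free in the other side):
  forall n. forall j. forall l. forall q. exists p. (G(j) & ~F(n) | F(l) | F(q) | ~H(p))
The quantifier exists n sits under an odd number of negations (counting the antecedent side of each →), so it flips to forall n.

universal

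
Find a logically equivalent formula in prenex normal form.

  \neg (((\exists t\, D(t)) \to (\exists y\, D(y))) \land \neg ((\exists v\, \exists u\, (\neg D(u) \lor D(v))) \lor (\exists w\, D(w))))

\exists t\, \forall y\, \exists v\, \exists u\, \exists w\, (D(t) \land \neg D(y) \lor \neg D(u) \lor D(v) \lor D(w))

Eliminate → and ↔ using ¬ and ∨.
  \neg ((\neg (\exists t\, D(t)) \lor (\exists y\, D(y))) \land \neg ((\exists v\, \exists u\, (\neg D(u) \lor D(v))) \lor (\exists w\, D(w))))
Move each ¬ inward, flipping quantifiers it crosses:
  (\exists t\, D(t)) \land (\forall y\, \neg D(y)) \lor (\exists v\, \exists u\, (\neg D(u) \lor D(v))) \lor (\exists w\, D(w))
All bound variables are already distinct, so no renaming is needed.
Finally move all quantifiers to the prefix:
  \exists t\, \forall y\, \exists v\, \exists u\, \exists w\, (D(t) \land \neg D(y) \lor \neg D(u) \lor D(v) \lor D(w))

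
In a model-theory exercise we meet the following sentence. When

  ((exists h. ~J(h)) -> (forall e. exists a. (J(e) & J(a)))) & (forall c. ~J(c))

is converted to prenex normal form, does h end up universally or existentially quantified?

First replace A → B with ¬A ∨ B.
  (~(exists h. ~J(h)) | (forall e. exists a. (J(e) & J(a)))) & (forall c. ~J(c))
Push ¬ through the quantifiers and connectives to reach negation normal form:
  ((forall h. J(h)) | (forall e. exists a. (J(e) & J(a)))) & (forall c. ~J(c))
Finally move all quantifiers to the prefix:
  forall h. forall e. exists a. forall c. ((J(h) | J(e) & J(a)) & ~J(c))
The quantifier exists h sits under an odd number of negations (counting the antecedent side of each →), so it flips to forall h.

universal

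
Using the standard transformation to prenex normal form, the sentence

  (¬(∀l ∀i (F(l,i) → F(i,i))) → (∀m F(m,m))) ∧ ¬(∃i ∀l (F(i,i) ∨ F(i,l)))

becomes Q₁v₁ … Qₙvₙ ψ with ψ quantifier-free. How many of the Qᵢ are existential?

Eliminate → and ↔ using ¬ and ∨.
  (¬¬(∀l ∀i (¬F(l,i) ∨ F(i,i))) ∨ (∀m F(m,m))) ∧ ¬(∃i ∀l (F(i,i) ∨ F(i,l)))
Push ¬ through the quantifiers and connectives to reach negation normal form:
  ((∀l ∀i (¬F(l,i) ∨ F(i,i))) ∨ (∀m F(m,m))) ∧ (∀i ∃l (¬F(i,i) ∧ ¬F(i,l)))
Rename bound variables to avoid capture: i↦t, l↦z.
  ((∀l ∀i (¬F(l,i) ∨ F(i,i))) ∨ (∀m F(m,m))) ∧ (∀t ∃z (¬F(t,t) ∧ ¬F(t,z)))
Finally move all quantifiers to the prefix:
  ∀l ∀i ∀m ∀t ∃z ((¬F(l,i) ∨ F(i,i) ∨ F(m,m)) ∧ ¬F(t,t) ∧ ¬F(t,z))
The prefix is ∀l ∀i ∀m ∀t ∃z: 4 universal, 1 existential.

1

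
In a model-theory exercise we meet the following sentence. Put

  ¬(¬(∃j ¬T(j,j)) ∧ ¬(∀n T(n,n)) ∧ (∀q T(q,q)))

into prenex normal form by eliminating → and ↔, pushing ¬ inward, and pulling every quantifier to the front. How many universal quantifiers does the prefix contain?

Drive negations inward (¬∀x A ≡ ∃x ¬A, ¬∃x A ≡ ∀x ¬A, De Morgan for ∧/∨):
  (∃j ¬T(j,j)) ∨ (∀n T(n,n)) ∨ (∃q ¬T(q,q))
All bound variables are already distinct, so no renaming is needed.
Finally move all quantifiers to the prefix:
  ∃j ∀n ∃q (¬T(j,j) ∨ T(n,n) ∨ ¬T(q,q))
The prefix is ∃j ∀n ∃q: 1 universal, 2 existential.

1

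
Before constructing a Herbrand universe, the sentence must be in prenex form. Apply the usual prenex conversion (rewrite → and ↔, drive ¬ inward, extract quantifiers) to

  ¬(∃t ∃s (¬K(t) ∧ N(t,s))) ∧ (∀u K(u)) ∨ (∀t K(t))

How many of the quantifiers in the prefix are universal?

4

Push ¬ through the quantifiers and connectives to reach negation normal form:
  (∀t ∀s (K(t) ∨ ¬N(t,s))) ∧ (∀u K(u)) ∨ (∀t K(t))
Give each quantifier a distinct variable: t↦v.
  (∀t ∀s (K(t) ∨ ¬N(t,s))) ∧ (∀u K(u)) ∨ (∀v K(v))
Finally move all quantifiers to the prefix:
  ∀t ∀s ∀u ∀v ((K(t) ∨ ¬N(t,s)) ∧ K(u) ∨ K(v))
The prefix is ∀t ∀s ∀u ∀v: 4 universal, 0 existential.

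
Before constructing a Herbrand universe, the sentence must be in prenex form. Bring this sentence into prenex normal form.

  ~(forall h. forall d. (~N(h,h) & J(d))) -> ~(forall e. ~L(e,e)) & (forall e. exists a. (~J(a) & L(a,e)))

Rewrite implications/biconditionals: A → B as ¬A ∨ B.
  ~~(forall h. forall d. (~N(h,h) & J(d))) | ~(forall e. ~L(e,e)) & (forall e. exists a. (~J(a) & L(a,e)))
Drive negations inward (¬∀x A ≡ ∃x ¬A, ¬∃x A ≡ ∀x ¬A, De Morgan for ∧/∨):
  (forall h. forall d. (~N(h,h) & J(d))) | (exists e. L(e,e)) & (forall e. exists a. (~J(a) & L(a,e)))
Rename bound variables to avoid capture: e↦u1.
  (forall h. forall d. (~N(h,h) & J(d))) | (exists e. L(e,e)) & (forall u1. exists a. (~J(a) & L(a,u1)))
Pull the quantifiers to the front (each side's bound variable is not free in the other side):
  forall h. forall d. exists e. forall u1. exists a. (~N(h,h) & J(d) | L(e,e) & ~J(a) & L(a,u1))

forall h. forall d. exists e. forall u1. exists a. (~N(h,h) & J(d) | L(e,e) & ~J(a) & L(a,u1))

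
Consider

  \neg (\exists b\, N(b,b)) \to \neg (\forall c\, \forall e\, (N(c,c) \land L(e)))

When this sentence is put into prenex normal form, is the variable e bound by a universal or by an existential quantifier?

existential

Rewrite implications/biconditionals: A → B as ¬A ∨ B.
  \neg \neg (\exists b\, N(b,b)) \lor \neg (\forall c\, \forall e\, (N(c,c) \land L(e)))
Move each ¬ inward, flipping quantifiers it crosses:
  (\exists b\, N(b,b)) \lor (\exists c\, \exists e\, (\neg N(c,c) \lor \neg L(e)))
Finally move all quantifiers to the prefix:
  \exists b\, \exists c\, \exists e\, (N(b,b) \lor \neg N(c,c) \lor \neg L(e))
The quantifier \forall e sits under an odd number of negations (counting the antecedent side of each →), so it flips to \exists e.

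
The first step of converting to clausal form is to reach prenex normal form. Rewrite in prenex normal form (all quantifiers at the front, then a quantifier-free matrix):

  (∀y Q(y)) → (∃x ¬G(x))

∃y ∃x (¬Q(y) ∨ ¬G(x))

Rewrite implications/biconditionals: A → B as ¬A ∨ B.
  ¬(∀y Q(y)) ∨ (∃x ¬G(x))
Drive negations inward (¬∀x A ≡ ∃x ¬A, ¬∃x A ≡ ∀x ¬A, De Morgan for ∧/∨):
  (∃y ¬Q(y)) ∨ (∃x ¬G(x))
All bound variables are already distinct, so no renaming is needed.
Finally move all quantifiers to the prefix:
  ∃y ∃x (¬Q(y) ∨ ¬G(x))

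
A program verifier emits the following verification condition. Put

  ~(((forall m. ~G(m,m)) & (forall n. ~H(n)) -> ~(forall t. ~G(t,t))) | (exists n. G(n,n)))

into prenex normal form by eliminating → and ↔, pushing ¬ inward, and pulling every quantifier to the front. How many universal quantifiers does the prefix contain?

First replace A → B with ¬A ∨ B.
  ~(~((forall m. ~G(m,m)) & (forall n. ~H(n))) | ~(forall t. ~G(t,t)) | (exists n. G(n,n)))
Move each ¬ inward, flipping quantifiers it crosses:
  (forall m. ~G(m,m)) & (forall n. ~H(n)) & (forall t. ~G(t,t)) & (forall n. ~G(n,n))
Standardize variables apart so no two quantifiers bind the same name: n↦u.
  (forall m. ~G(m,m)) & (forall n. ~H(n)) & (forall t. ~G(t,t)) & (forall u. ~G(u,u))
Pull the quantifiers to the front (each side's bound variable is not free in the other side):
  forall m. forall n. forall t. forall u. (~G(m,m) & ~H(n) & ~G(t,t) & ~G(u,u))
The prefix is forall m forall n forall t forall u: 4 universal, 0 existential.

4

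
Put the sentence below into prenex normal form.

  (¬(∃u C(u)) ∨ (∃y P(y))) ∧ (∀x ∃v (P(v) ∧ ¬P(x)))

Drive negations inward (¬∀x A ≡ ∃x ¬A, ¬∃x A ≡ ∀x ¬A, De Morgan for ∧/∨):
  ((∀u ¬C(u)) ∨ (∃y P(y))) ∧ (∀x ∃v (P(v) ∧ ¬P(x)))
All bound variables are already distinct, so no renaming is needed.
Extract every quantifier outward, since the variables are now distinct and don't occur free across branches:
  ∀u ∃y ∀x ∃v ((¬C(u) ∨ P(y)) ∧ P(v) ∧ ¬P(x))

∀u ∃y ∀x ∃v ((¬C(u) ∨ P(y)) ∧ P(v) ∧ ¬P(x))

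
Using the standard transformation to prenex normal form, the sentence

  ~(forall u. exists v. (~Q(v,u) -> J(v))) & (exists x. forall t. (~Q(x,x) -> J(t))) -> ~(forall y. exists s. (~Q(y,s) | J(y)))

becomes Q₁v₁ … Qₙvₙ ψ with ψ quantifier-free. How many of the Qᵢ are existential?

First replace A → B with ¬A ∨ B.
  ~(~(forall u. exists v. (~~Q(v,u) | J(v))) & (exists x. forall t. (~~Q(x,x) | J(t)))) | ~(forall y. exists s. (~Q(y,s) | J(y)))
Drive negations inward (¬∀x A ≡ ∃x ¬A, ¬∃x A ≡ ∀x ¬A, De Morgan for ∧/∨):
  (forall u. exists v. (Q(v,u) | J(v))) | (forall x. exists t. (~Q(x,x) & ~J(t))) | (exists y. forall s. (Q(y,s) & ~J(y)))
All bound variables are already distinct, so no renaming is needed.
Extract every quantifier outward, since the variables are now distinct and don't occur free across branches:
  forall u. exists v. forall x. exists t. exists y. forall s. (Q(v,u) | J(v) | ~Q(x,x) & ~J(t) | Q(y,s) & ~J(y))
The prefix is forall u exists v forall x exists t exists y forall s: 3 universal, 3 existential.

3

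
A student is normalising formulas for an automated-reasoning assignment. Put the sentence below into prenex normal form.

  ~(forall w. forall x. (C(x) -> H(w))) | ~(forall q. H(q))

exists w. exists x. exists q. (C(x) & ~H(w) | ~H(q))

Eliminate → and ↔ using ¬ and ∨.
  ~(forall w. forall x. (~C(x) | H(w))) | ~(forall q. H(q))
Drive negations inward (¬∀x A ≡ ∃x ¬A, ¬∃x A ≡ ∀x ¬A, De Morgan for ∧/∨):
  (exists w. exists x. (C(x) & ~H(w))) | (exists q. ~H(q))
Finally move all quantifiers to the prefix:
  exists w. exists x. exists q. (C(x) & ~H(w) | ~H(q))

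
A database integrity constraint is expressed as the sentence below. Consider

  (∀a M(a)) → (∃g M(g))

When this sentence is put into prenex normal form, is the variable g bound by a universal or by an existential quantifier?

existential

Eliminate → and ↔ using ¬ and ∨.
  ¬(∀a M(a)) ∨ (∃g M(g))
Push ¬ through the quantifiers and connectives to reach negation normal form:
  (∃a ¬M(a)) ∨ (∃g M(g))
All bound variables are already distinct, so no renaming is needed.
Finally move all quantifiers to the prefix:
  ∃a ∃g (¬M(a) ∨ M(g))
The quantifier ∃g sits under an even number of negations (counting the antecedent side of each →), so it remains existential.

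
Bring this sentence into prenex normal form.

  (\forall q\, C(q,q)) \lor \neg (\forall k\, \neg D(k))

\forall q\, \exists k\, (C(q,q) \lor D(k))

Move each ¬ inward, flipping quantifiers it crosses:
  (\forall q\, C(q,q)) \lor (\exists k\, D(k))
All bound variables are already distinct, so no renaming is needed.
Pull the quantifiers to the front (each side's bound variable is not free in the other side):
  \forall q\, \exists k\, (C(q,q) \lor D(k))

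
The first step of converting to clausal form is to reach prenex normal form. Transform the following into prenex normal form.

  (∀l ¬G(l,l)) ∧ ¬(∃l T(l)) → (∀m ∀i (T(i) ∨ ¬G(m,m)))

∃l ∃p ∀m ∀i (G(l,l) ∨ T(p) ∨ T(i) ∨ ¬G(m,m))

Rewrite implications/biconditionals: A → B as ¬A ∨ B.
  ¬((∀l ¬G(l,l)) ∧ ¬(∃l T(l))) ∨ (∀m ∀i (T(i) ∨ ¬G(m,m)))
Move each ¬ inward, flipping quantifiers it crosses:
  (∃l G(l,l)) ∨ (∃l T(l)) ∨ (∀m ∀i (T(i) ∨ ¬G(m,m)))
Standardize variables apart so no two quantifiers bind the same name: l↦p.
  (∃l G(l,l)) ∨ (∃p T(p)) ∨ (∀m ∀i (T(i) ∨ ¬G(m,m)))
Finally move all quantifiers to the prefix:
  ∃l ∃p ∀m ∀i (G(l,l) ∨ T(p) ∨ T(i) ∨ ¬G(m,m))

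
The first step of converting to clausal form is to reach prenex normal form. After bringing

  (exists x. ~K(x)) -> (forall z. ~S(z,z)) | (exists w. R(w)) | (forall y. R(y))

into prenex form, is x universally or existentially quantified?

universal

Rewrite implications/biconditionals: A → B as ¬A ∨ B.
  ~(exists x. ~K(x)) | (forall z. ~S(z,z)) | (exists w. R(w)) | (forall y. R(y))
Drive negations inward (¬∀x A ≡ ∃x ¬A, ¬∃x A ≡ ∀x ¬A, De Morgan for ∧/∨):
  (forall x. K(x)) | (forall z. ~S(z,z)) | (exists w. R(w)) | (forall y. R(y))
Extract every quantifier outward, since the variables are now distinct and don't occur free across branches:
  forall x. forall z. exists w. forall y. (K(x) | ~S(z,z) | R(w) | R(y))
The quantifier exists x sits under an odd number of negations (counting the antecedent side of each →), so it flips to forall x.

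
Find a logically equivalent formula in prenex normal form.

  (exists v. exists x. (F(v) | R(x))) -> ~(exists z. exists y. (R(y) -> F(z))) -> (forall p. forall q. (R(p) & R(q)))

Eliminate → and ↔ using ¬ and ∨.
  ~(exists v. exists x. (F(v) | R(x))) | ~~(exists z. exists y. (~R(y) | F(z))) | (forall p. forall q. (R(p) & R(q)))
Push ¬ through the quantifiers and connectives to reach negation normal form:
  (forall v. forall x. (~F(v) & ~R(x))) | (exists z. exists y. (~R(y) | F(z))) | (forall p. forall q. (R(p) & R(q)))
Finally move all quantifiers to the prefix:
  forall v. forall x. exists z. exists y. forall p. forall q. (~F(v) & ~R(x) | ~R(y) | F(z) | R(p) & R(q))

forall v. forall x. exists z. exists y. forall p. forall q. (~F(v) & ~R(x) | ~R(y) | F(z) | R(p) & R(q))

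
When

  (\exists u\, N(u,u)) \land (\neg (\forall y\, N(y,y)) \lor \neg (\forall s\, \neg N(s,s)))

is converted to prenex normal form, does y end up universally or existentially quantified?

existential

Drive negations inward (¬∀x A ≡ ∃x ¬A, ¬∃x A ≡ ∀x ¬A, De Morgan for ∧/∨):
  (\exists u\, N(u,u)) \land ((\exists y\, \neg N(y,y)) \lor (\exists s\, N(s,s)))
Finally move all quantifiers to the prefix:
  \exists u\, \exists y\, \exists s\, (N(u,u) \land (\neg N(y,y) \lor N(s,s)))
The quantifier \forall y sits under an odd number of negations, so it flips to \exists y.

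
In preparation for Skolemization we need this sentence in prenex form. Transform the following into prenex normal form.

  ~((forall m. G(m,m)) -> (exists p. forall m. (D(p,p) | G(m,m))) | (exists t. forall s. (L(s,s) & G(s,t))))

forall m. forall p. exists y1. forall t. exists s. (G(m,m) & ~D(p,p) & ~G(y1,y1) & (~L(s,s) | ~G(s,t)))

Eliminate → and ↔ using ¬ and ∨.
  ~(~(forall m. G(m,m)) | (exists p. forall m. (D(p,p) | G(m,m))) | (exists t. forall s. (L(s,s) & G(s,t))))
Push ¬ through the quantifiers and connectives to reach negation normal form:
  (forall m. G(m,m)) & (forall p. exists m. (~D(p,p) & ~G(m,m))) & (forall t. exists s. (~L(s,s) | ~G(s,t)))
Rename bound variables to avoid capture: m↦y1.
  (forall m. G(m,m)) & (forall p. exists y1. (~D(p,p) & ~G(y1,y1))) & (forall t. exists s. (~L(s,s) | ~G(s,t)))
Extract every quantifier outward, since the variables are now distinct and don't occur free across branches:
  forall m. forall p. exists y1. forall t. exists s. (G(m,m) & ~D(p,p) & ~G(y1,y1) & (~L(s,s) | ~G(s,t)))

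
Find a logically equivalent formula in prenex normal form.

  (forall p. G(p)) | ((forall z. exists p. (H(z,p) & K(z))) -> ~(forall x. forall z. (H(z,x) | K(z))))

First replace A → B with ¬A ∨ B.
  (forall p. G(p)) | ~(forall z. exists p. (H(z,p) & K(z))) | ~(forall x. forall z. (H(z,x) | K(z)))
Push ¬ through the quantifiers and connectives to reach negation normal form:
  (forall p. G(p)) | (exists z. forall p. (~H(z,p) | ~K(z))) | (exists x. exists z. (~H(z,x) & ~K(z)))
Rename bound variables to avoid capture: p↦z1, z↦s.
  (forall p. G(p)) | (exists z. forall z1. (~H(z,z1) | ~K(z))) | (exists x. exists s. (~H(s,x) & ~K(s)))
Extract every quantifier outward, since the variables are now distinct and don't occur free across branches:
  forall p. exists z. forall z1. exists x. exists s. (G(p) | ~H(z,z1) | ~K(z) | ~H(s,x) & ~K(s))

forall p. exists z. forall z1. exists x. exists s. (G(p) | ~H(z,z1) | ~K(z) | ~H(s,x) & ~K(s))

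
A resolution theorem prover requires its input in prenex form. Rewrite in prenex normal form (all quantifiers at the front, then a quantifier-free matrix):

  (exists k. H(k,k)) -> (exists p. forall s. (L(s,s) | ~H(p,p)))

Rewrite implications/biconditionals: A → B as ¬A ∨ B.
  ~(exists k. H(k,k)) | (exists p. forall s. (L(s,s) | ~H(p,p)))
Move each ¬ inward, flipping quantifiers it crosses:
  (forall k. ~H(k,k)) | (exists p. forall s. (L(s,s) | ~H(p,p)))
All bound variables are already distinct, so no renaming is needed.
Pull the quantifiers to the front (each side's bound variable is not free in the other side):
  forall k. exists p. forall s. (~H(k,k) | L(s,s) | ~H(p,p))

forall k. exists p. forall s. (~H(k,k) | L(s,s) | ~H(p,p))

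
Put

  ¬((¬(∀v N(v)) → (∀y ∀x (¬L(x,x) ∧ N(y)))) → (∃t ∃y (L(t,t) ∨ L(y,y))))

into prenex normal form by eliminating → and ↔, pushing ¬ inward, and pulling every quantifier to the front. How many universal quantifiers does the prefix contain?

5

Eliminate → and ↔ using ¬ and ∨.
  ¬(¬(¬¬(∀v N(v)) ∨ (∀y ∀x (¬L(x,x) ∧ N(y)))) ∨ (∃t ∃y (L(t,t) ∨ L(y,y))))
Drive negations inward (¬∀x A ≡ ∃x ¬A, ¬∃x A ≡ ∀x ¬A, De Morgan for ∧/∨):
  ((∀v N(v)) ∨ (∀y ∀x (¬L(x,x) ∧ N(y)))) ∧ (∀t ∀y (¬L(t,t) ∧ ¬L(y,y)))
Standardize variables apart so no two quantifiers bind the same name: y↦r.
  ((∀v N(v)) ∨ (∀y ∀x (¬L(x,x) ∧ N(y)))) ∧ (∀t ∀r (¬L(t,t) ∧ ¬L(r,r)))
Extract every quantifier outward, since the variables are now distinct and don't occur free across branches:
  ∀v ∀y ∀x ∀t ∀r ((N(v) ∨ ¬L(x,x) ∧ N(y)) ∧ ¬L(t,t) ∧ ¬L(r,r))
The prefix is ∀v ∀y ∀x ∀t ∀r: 5 universal, 0 existential.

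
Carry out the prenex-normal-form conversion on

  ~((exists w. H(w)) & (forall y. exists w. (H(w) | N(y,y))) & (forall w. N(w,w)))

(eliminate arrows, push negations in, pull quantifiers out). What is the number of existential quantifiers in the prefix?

Push ¬ through the quantifiers and connectives to reach negation normal form:
  (forall w. ~H(w)) | (exists y. forall w. (~H(w) & ~N(y,y))) | (exists w. ~N(w,w))
Give each quantifier a distinct variable: w↦s, w↦b.
  (forall w. ~H(w)) | (exists y. forall s. (~H(s) & ~N(y,y))) | (exists b. ~N(b,b))
Extract every quantifier outward, since the variables are now distinct and don't occur free across branches:
  forall w. exists y. forall s. exists b. (~H(w) | ~H(s) & ~N(y,y) | ~N(b,b))
The prefix is forall w exists y forall s exists b: 2 universal, 2 existential.

2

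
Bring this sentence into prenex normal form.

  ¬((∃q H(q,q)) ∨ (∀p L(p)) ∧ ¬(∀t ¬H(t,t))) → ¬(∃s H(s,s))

∃q ∀p ∃t ∀s (H(q,q) ∨ L(p) ∧ H(t,t) ∨ ¬H(s,s))

Rewrite implications/biconditionals: A → B as ¬A ∨ B.
  ¬¬((∃q H(q,q)) ∨ (∀p L(p)) ∧ ¬(∀t ¬H(t,t))) ∨ ¬(∃s H(s,s))
Move each ¬ inward, flipping quantifiers it crosses:
  (∃q H(q,q)) ∨ (∀p L(p)) ∧ (∃t H(t,t)) ∨ (∀s ¬H(s,s))
All bound variables are already distinct, so no renaming is needed.
Extract every quantifier outward, since the variables are now distinct and don't occur free across branches:
  ∃q ∀p ∃t ∀s (H(q,q) ∨ L(p) ∧ H(t,t) ∨ ¬H(s,s))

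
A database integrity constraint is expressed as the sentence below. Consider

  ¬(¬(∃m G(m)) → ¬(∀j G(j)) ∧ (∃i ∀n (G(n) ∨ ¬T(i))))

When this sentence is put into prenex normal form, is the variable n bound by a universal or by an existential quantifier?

existential

Eliminate → and ↔ using ¬ and ∨.
  ¬(¬¬(∃m G(m)) ∨ ¬(∀j G(j)) ∧ (∃i ∀n (G(n) ∨ ¬T(i))))
Move each ¬ inward, flipping quantifiers it crosses:
  (∀m ¬G(m)) ∧ ((∀j G(j)) ∨ (∀i ∃n (¬G(n) ∧ T(i))))
All bound variables are already distinct, so no renaming is needed.
Extract every quantifier outward, since the variables are now distinct and don't occur free across branches:
  ∀m ∀j ∀i ∃n (¬G(m) ∧ (G(j) ∨ ¬G(n) ∧ T(i)))
The quantifier ∀n sits under an odd number of negations (counting the antecedent side of each →), so it flips to ∃n.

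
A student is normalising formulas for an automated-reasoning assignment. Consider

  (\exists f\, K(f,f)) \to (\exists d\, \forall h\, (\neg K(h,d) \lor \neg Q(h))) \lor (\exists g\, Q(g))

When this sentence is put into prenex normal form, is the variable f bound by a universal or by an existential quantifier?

universal

Eliminate → and ↔ using ¬ and ∨.
  \neg (\exists f\, K(f,f)) \lor (\exists d\, \forall h\, (\neg K(h,d) \lor \neg Q(h))) \lor (\exists g\, Q(g))
Move each ¬ inward, flipping quantifiers it crosses:
  (\forall f\, \neg K(f,f)) \lor (\exists d\, \forall h\, (\neg K(h,d) \lor \neg Q(h))) \lor (\exists g\, Q(g))
All bound variables are already distinct, so no renaming is needed.
Pull the quantifiers to the front (each side's bound variable is not free in the other side):
  \forall f\, \exists d\, \forall h\, \exists g\, (\neg K(f,f) \lor \neg K(h,d) \lor \neg Q(h) \lor Q(g))
The quantifier \exists f sits under an odd number of negations (counting the antecedent side of each →), so it flips to \forall f.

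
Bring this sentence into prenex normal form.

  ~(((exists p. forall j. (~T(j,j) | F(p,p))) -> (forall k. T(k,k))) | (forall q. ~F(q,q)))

exists p. forall j. exists k. exists q. ((~T(j,j) | F(p,p)) & ~T(k,k) & F(q,q))

Rewrite implications/biconditionals: A → B as ¬A ∨ B.
  ~(~(exists p. forall j. (~T(j,j) | F(p,p))) | (forall k. T(k,k)) | (forall q. ~F(q,q)))
Push ¬ through the quantifiers and connectives to reach negation normal form:
  (exists p. forall j. (~T(j,j) | F(p,p))) & (exists k. ~T(k,k)) & (exists q. F(q,q))
All bound variables are already distinct, so no renaming is needed.
Pull the quantifiers to the front (each side's bound variable is not free in the other side):
  exists p. forall j. exists k. exists q. ((~T(j,j) | F(p,p)) & ~T(k,k) & F(q,q))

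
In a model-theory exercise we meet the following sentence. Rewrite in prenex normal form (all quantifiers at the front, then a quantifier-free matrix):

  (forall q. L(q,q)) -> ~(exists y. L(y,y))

Eliminate → and ↔ using ¬ and ∨.
  ~(forall q. L(q,q)) | ~(exists y. L(y,y))
Move each ¬ inward, flipping quantifiers it crosses:
  (exists q. ~L(q,q)) | (forall y. ~L(y,y))
Finally move all quantifiers to the prefix:
  exists q. forall y. (~L(q,q) | ~L(y,y))

exists q. forall y. (~L(q,q) | ~L(y,y))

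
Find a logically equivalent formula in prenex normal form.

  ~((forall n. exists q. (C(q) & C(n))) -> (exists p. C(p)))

forall n. exists q. forall p. (C(q) & C(n) & ~C(p))

Rewrite implications/biconditionals: A → B as ¬A ∨ B.
  ~(~(forall n. exists q. (C(q) & C(n))) | (exists p. C(p)))
Push ¬ through the quantifiers and connectives to reach negation normal form:
  (forall n. exists q. (C(q) & C(n))) & (forall p. ~C(p))
All bound variables are already distinct, so no renaming is needed.
Finally move all quantifiers to the prefix:
  forall n. exists q. forall p. (C(q) & C(n) & ~C(p))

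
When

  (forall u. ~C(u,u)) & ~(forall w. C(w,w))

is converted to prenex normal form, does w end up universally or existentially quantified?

existential

Drive negations inward (¬∀x A ≡ ∃x ¬A, ¬∃x A ≡ ∀x ¬A, De Morgan for ∧/∨):
  (forall u. ~C(u,u)) & (exists w. ~C(w,w))
All bound variables are already distinct, so no renaming is needed.
Extract every quantifier outward, since the variables are now distinct and don't occur free across branches:
  forall u. exists w. (~C(u,u) & ~C(w,w))
The quantifier forall w sits under an odd number of negations, so it flips to exists w.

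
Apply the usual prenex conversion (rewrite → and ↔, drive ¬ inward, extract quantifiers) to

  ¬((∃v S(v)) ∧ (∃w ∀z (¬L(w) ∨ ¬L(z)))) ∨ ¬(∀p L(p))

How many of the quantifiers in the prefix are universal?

2

Push ¬ through the quantifiers and connectives to reach negation normal form:
  (∀v ¬S(v)) ∨ (∀w ∃z (L(w) ∧ L(z))) ∨ (∃p ¬L(p))
All bound variables are already distinct, so no renaming is needed.
Finally move all quantifiers to the prefix:
  ∀v ∀w ∃z ∃p (¬S(v) ∨ L(w) ∧ L(z) ∨ ¬L(p))
The prefix is ∀v ∀w ∃z ∃p: 2 universal, 2 existential.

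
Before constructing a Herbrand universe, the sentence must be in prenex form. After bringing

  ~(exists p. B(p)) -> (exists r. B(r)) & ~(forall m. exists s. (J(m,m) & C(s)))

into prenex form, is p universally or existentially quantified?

existential

First replace A → B with ¬A ∨ B.
  ~~(exists p. B(p)) | (exists r. B(r)) & ~(forall m. exists s. (J(m,m) & C(s)))
Move each ¬ inward, flipping quantifiers it crosses:
  (exists p. B(p)) | (exists r. B(r)) & (exists m. forall s. (~J(m,m) | ~C(s)))
All bound variables are already distinct, so no renaming is needed.
Finally move all quantifiers to the prefix:
  exists p. exists r. exists m. forall s. (B(p) | B(r) & (~J(m,m) | ~C(s)))
The quantifier exists p sits under an even number of negations (counting the antecedent side of each →), so it remains existential.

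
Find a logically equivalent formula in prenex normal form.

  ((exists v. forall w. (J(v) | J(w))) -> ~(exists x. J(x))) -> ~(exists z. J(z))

Eliminate → and ↔ using ¬ and ∨.
  ~(~(exists v. forall w. (J(v) | J(w))) | ~(exists x. J(x))) | ~(exists z. J(z))
Drive negations inward (¬∀x A ≡ ∃x ¬A, ¬∃x A ≡ ∀x ¬A, De Morgan for ∧/∨):
  (exists v. forall w. (J(v) | J(w))) & (exists x. J(x)) | (forall z. ~J(z))
All bound variables are already distinct, so no renaming is needed.
Pull the quantifiers to the front (each side's bound variable is not free in the other side):
  exists v. forall w. exists x. forall z. ((J(v) | J(w)) & J(x) | ~J(z))

exists v. forall w. exists x. forall z. ((J(v) | J(w)) & J(x) | ~J(z))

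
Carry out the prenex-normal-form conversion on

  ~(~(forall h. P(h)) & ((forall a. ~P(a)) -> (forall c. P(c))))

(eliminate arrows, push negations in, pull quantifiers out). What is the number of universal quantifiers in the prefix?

2

Eliminate → and ↔ using ¬ and ∨.
  ~(~(forall h. P(h)) & (~(forall a. ~P(a)) | (forall c. P(c))))
Drive negations inward (¬∀x A ≡ ∃x ¬A, ¬∃x A ≡ ∀x ¬A, De Morgan for ∧/∨):
  (forall h. P(h)) | (forall a. ~P(a)) & (exists c. ~P(c))
All bound variables are already distinct, so no renaming is needed.
Pull the quantifiers to the front (each side's bound variable is not free in the other side):
  forall h. forall a. exists c. (P(h) | ~P(a) & ~P(c))
The prefix is forall h forall a exists c: 2 universal, 1 existential.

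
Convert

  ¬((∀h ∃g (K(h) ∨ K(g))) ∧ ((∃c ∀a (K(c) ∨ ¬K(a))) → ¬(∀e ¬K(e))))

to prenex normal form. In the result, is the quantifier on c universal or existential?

First replace A → B with ¬A ∨ B.
  ¬((∀h ∃g (K(h) ∨ K(g))) ∧ (¬(∃c ∀a (K(c) ∨ ¬K(a))) ∨ ¬(∀e ¬K(e))))
Drive negations inward (¬∀x A ≡ ∃x ¬A, ¬∃x A ≡ ∀x ¬A, De Morgan for ∧/∨):
  (∃h ∀g (¬K(h) ∧ ¬K(g))) ∨ (∃c ∀a (K(c) ∨ ¬K(a))) ∧ (∀e ¬K(e))
Extract every quantifier outward, since the variables are now distinct and don't occur free across branches:
  ∃h ∀g ∃c ∀a ∀e (¬K(h) ∧ ¬K(g) ∨ (K(c) ∨ ¬K(a)) ∧ ¬K(e))
The quantifier ∃c sits under an even number of negations (counting the antecedent side of each →), so it remains existential.

existential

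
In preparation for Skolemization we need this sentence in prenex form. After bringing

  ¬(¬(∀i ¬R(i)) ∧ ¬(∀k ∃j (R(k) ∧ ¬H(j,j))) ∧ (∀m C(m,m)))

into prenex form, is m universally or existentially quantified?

existential

Move each ¬ inward, flipping quantifiers it crosses:
  (∀i ¬R(i)) ∨ (∀k ∃j (R(k) ∧ ¬H(j,j))) ∨ (∃m ¬C(m,m))
Finally move all quantifiers to the prefix:
  ∀i ∀k ∃j ∃m (¬R(i) ∨ R(k) ∧ ¬H(j,j) ∨ ¬C(m,m))
The quantifier ∀m sits under an odd number of negations, so it flips to ∃m.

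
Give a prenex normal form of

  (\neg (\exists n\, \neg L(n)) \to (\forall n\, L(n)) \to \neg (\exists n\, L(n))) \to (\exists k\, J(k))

Eliminate → and ↔ using ¬ and ∨.
  \neg (\neg \neg (\exists n\, \neg L(n)) \lor \neg (\forall n\, L(n)) \lor \neg (\exists n\, L(n))) \lor (\exists k\, J(k))
Drive negations inward (¬∀x A ≡ ∃x ¬A, ¬∃x A ≡ ∀x ¬A, De Morgan for ∧/∨):
  (\forall n\, L(n)) \land (\forall n\, L(n)) \land (\exists n\, L(n)) \lor (\exists k\, J(k))
Standardize variables apart so no two quantifiers bind the same name: n↦x1, n↦t.
  (\forall n\, L(n)) \land (\forall x1\, L(x1)) \land (\exists t\, L(t)) \lor (\exists k\, J(k))
Finally move all quantifiers to the prefix:
  \forall n\, \forall x1\, \exists t\, \exists k\, (L(n) \land L(x1) \land L(t) \lor J(k))

\forall n\, \forall x1\, \exists t\, \exists k\, (L(n) \land L(x1) \land L(t) \lor J(k))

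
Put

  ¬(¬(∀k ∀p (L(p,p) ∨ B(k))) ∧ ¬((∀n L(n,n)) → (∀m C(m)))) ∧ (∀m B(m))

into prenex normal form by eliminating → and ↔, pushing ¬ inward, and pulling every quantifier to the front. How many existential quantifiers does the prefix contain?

1

Eliminate → and ↔ using ¬ and ∨.
  ¬(¬(∀k ∀p (L(p,p) ∨ B(k))) ∧ ¬(¬(∀n L(n,n)) ∨ (∀m C(m)))) ∧ (∀m B(m))
Drive negations inward (¬∀x A ≡ ∃x ¬A, ¬∃x A ≡ ∀x ¬A, De Morgan for ∧/∨):
  ((∀k ∀p (L(p,p) ∨ B(k))) ∨ (∃n ¬L(n,n)) ∨ (∀m C(m))) ∧ (∀m B(m))
Standardize variables apart so no two quantifiers bind the same name: m↦z1.
  ((∀k ∀p (L(p,p) ∨ B(k))) ∨ (∃n ¬L(n,n)) ∨ (∀m C(m))) ∧ (∀z1 B(z1))
Extract every quantifier outward, since the variables are now distinct and don't occur free across branches:
  ∀k ∀p ∃n ∀m ∀z1 ((L(p,p) ∨ B(k) ∨ ¬L(n,n) ∨ C(m)) ∧ B(z1))
The prefix is ∀k ∀p ∃n ∀m ∀z1: 4 universal, 1 existential.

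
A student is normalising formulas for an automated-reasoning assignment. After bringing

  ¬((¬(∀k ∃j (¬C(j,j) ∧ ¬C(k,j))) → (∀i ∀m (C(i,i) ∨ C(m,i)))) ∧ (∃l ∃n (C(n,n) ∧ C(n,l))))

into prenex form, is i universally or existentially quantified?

First replace A → B with ¬A ∨ B.
  ¬((¬¬(∀k ∃j (¬C(j,j) ∧ ¬C(k,j))) ∨ (∀i ∀m (C(i,i) ∨ C(m,i)))) ∧ (∃l ∃n (C(n,n) ∧ C(n,l))))
Push ¬ through the quantifiers and connectives to reach negation normal form:
  (∃k ∀j (C(j,j) ∨ C(k,j))) ∧ (∃i ∃m (¬C(i,i) ∧ ¬C(m,i))) ∨ (∀l ∀n (¬C(n,n) ∨ ¬C(n,l)))
Finally move all quantifiers to the prefix:
  ∃k ∀j ∃i ∃m ∀l ∀n ((C(j,j) ∨ C(k,j)) ∧ ¬C(i,i) ∧ ¬C(m,i) ∨ ¬C(n,n) ∨ ¬C(n,l))
The quantifier ∀i sits under an odd number of negations (counting the antecedent side of each →), so it flips to ∃i.

existential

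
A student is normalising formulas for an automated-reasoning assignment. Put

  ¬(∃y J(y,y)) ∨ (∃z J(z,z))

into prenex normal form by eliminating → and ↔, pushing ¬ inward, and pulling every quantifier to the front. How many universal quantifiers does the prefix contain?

Move each ¬ inward, flipping quantifiers it crosses:
  (∀y ¬J(y,y)) ∨ (∃z J(z,z))
All bound variables are already distinct, so no renaming is needed.
Extract every quantifier outward, since the variables are now distinct and don't occur free across branches:
  ∀y ∃z (¬J(y,y) ∨ J(z,z))
The prefix is ∀y ∃z: 1 universal, 1 existential.

1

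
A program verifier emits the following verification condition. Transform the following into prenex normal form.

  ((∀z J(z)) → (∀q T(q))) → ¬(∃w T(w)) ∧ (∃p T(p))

∀z ∃q ∀w ∃p (J(z) ∧ ¬T(q) ∨ ¬T(w) ∧ T(p))

Eliminate → and ↔ using ¬ and ∨.
  ¬(¬(∀z J(z)) ∨ (∀q T(q))) ∨ ¬(∃w T(w)) ∧ (∃p T(p))
Drive negations inward (¬∀x A ≡ ∃x ¬A, ¬∃x A ≡ ∀x ¬A, De Morgan for ∧/∨):
  (∀z J(z)) ∧ (∃q ¬T(q)) ∨ (∀w ¬T(w)) ∧ (∃p T(p))
Finally move all quantifiers to the prefix:
  ∀z ∃q ∀w ∃p (J(z) ∧ ¬T(q) ∨ ¬T(w) ∧ T(p))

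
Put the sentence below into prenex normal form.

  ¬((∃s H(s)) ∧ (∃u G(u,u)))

∀s ∀u (¬H(s) ∨ ¬G(u,u))

Push ¬ through the quantifiers and connectives to reach negation normal form:
  (∀s ¬H(s)) ∨ (∀u ¬G(u,u))
All bound variables are already distinct, so no renaming is needed.
Finally move all quantifiers to the prefix:
  ∀s ∀u (¬H(s) ∨ ¬G(u,u))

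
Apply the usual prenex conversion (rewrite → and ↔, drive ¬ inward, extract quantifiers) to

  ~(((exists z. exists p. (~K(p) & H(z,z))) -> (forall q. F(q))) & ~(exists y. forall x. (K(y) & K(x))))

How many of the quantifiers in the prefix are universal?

1

Rewrite implications/biconditionals: A → B as ¬A ∨ B.
  ~((~(exists z. exists p. (~K(p) & H(z,z))) | (forall q. F(q))) & ~(exists y. forall x. (K(y) & K(x))))
Push ¬ through the quantifiers and connectives to reach negation normal form:
  (exists z. exists p. (~K(p) & H(z,z))) & (exists q. ~F(q)) | (exists y. forall x. (K(y) & K(x)))
All bound variables are already distinct, so no renaming is needed.
Extract every quantifier outward, since the variables are now distinct and don't occur free across branches:
  exists z. exists p. exists q. exists y. forall x. (~K(p) & H(z,z) & ~F(q) | K(y) & K(x))
The prefix is exists z exists p exists q exists y forall x: 1 universal, 4 existential.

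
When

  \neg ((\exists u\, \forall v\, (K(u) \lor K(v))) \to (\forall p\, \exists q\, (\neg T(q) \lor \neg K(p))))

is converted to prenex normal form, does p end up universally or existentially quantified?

existential

Rewrite implications/biconditionals: A → B as ¬A ∨ B.
  \neg (\neg (\exists u\, \forall v\, (K(u) \lor K(v))) \lor (\forall p\, \exists q\, (\neg T(q) \lor \neg K(p))))
Push ¬ through the quantifiers and connectives to reach negation normal form:
  (\exists u\, \forall v\, (K(u) \lor K(v))) \land (\exists p\, \forall q\, (T(q) \land K(p)))
All bound variables are already distinct, so no renaming is needed.
Extract every quantifier outward, since the variables are now distinct and don't occur free across branches:
  \exists u\, \forall v\, \exists p\, \forall q\, ((K(u) \lor K(v)) \land T(q) \land K(p))
The quantifier \forall p sits under an odd number of negations (counting the antecedent side of each →), so it flips to \exists p.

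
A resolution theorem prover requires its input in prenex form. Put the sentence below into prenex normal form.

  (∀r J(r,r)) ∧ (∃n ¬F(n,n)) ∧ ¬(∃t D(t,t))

Drive negations inward (¬∀x A ≡ ∃x ¬A, ¬∃x A ≡ ∀x ¬A, De Morgan for ∧/∨):
  (∀r J(r,r)) ∧ (∃n ¬F(n,n)) ∧ (∀t ¬D(t,t))
All bound variables are already distinct, so no renaming is needed.
Finally move all quantifiers to the prefix:
  ∀r ∃n ∀t (J(r,r) ∧ ¬F(n,n) ∧ ¬D(t,t))

∀r ∃n ∀t (J(r,r) ∧ ¬F(n,n) ∧ ¬D(t,t))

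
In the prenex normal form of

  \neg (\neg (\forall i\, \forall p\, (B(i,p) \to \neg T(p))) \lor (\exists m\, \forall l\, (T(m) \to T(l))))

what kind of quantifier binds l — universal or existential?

existential

First replace A → B with ¬A ∨ B.
  \neg (\neg (\forall i\, \forall p\, (\neg B(i,p) \lor \neg T(p))) \lor (\exists m\, \forall l\, (\neg T(m) \lor T(l))))
Push ¬ through the quantifiers and connectives to reach negation normal form:
  (\forall i\, \forall p\, (\neg B(i,p) \lor \neg T(p))) \land (\forall m\, \exists l\, (T(m) \land \neg T(l)))
Finally move all quantifiers to the prefix:
  \forall i\, \forall p\, \forall m\, \exists l\, ((\neg B(i,p) \lor \neg T(p)) \land T(m) \land \neg T(l))
The quantifier \forall l sits under an odd number of negations (counting the antecedent side of each →), so it flips to \exists l.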